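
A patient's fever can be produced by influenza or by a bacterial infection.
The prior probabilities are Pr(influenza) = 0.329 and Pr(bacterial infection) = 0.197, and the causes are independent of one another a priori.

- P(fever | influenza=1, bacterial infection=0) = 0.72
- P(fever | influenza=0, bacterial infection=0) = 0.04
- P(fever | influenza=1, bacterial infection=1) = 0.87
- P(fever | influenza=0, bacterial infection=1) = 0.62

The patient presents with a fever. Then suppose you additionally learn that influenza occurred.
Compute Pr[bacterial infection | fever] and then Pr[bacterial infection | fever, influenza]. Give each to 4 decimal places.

Pr[bacterial infection | fever] ≈ 0.3951; Pr[bacterial infection | fever, influenza] ≈ 0.2287

Sum P(fever|·) weighted by the priors over the 4 (influenza, bacterial infection) configurations:
  P(fever) = 0.04*0.671*0.803 + 0.62*0.671*0.197 + 0.72*0.329*0.803 + 0.87*0.329*0.197
        = 0.021553 + 0.081956 + 0.190215 + 0.056387 = 0.350111
Configurations with bacterial infection contribute 0.138343, so
  P(bacterial infection | fever) = 0.138343 / 0.350111 ≈ 0.3951

With the extra evidence:
P(fever | influenza) = 0.72*0.803 + 0.87*0.197 = 0.578160 + 0.171390 = 0.749550
Of this, 0.171390 comes from 0.87*0.197 (the bacterial infection=true cases).
Hence the posterior is 0.171390/0.749550 ≈ 0.2287.
— influenza explains away the evidence for bacterial infection.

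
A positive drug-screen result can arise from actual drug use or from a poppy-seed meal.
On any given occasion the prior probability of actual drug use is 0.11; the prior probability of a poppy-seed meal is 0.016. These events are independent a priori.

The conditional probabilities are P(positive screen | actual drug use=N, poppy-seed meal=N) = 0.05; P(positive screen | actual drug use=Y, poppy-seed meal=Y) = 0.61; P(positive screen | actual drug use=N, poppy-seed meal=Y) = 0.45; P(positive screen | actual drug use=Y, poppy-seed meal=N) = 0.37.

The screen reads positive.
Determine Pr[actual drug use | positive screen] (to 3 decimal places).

By total probability over the 4 (actual drug use, poppy-seed meal) configurations:
  P(positive screen) = 0.05·0.89·0.984 + 0.45·0.89·0.016 + 0.37·0.11·0.984 + 0.61·0.11·0.016
        = 0.043788 + 0.006408 + 0.040049 + 0.001074 = 0.091319
Keeping only the actual drug use-present terms gives 0.041123, so
  P(actual drug use | positive screen) = 0.041123 / 0.091319 ≈ 0.450

Pr[actual drug use | positive screen] ≈ 0.450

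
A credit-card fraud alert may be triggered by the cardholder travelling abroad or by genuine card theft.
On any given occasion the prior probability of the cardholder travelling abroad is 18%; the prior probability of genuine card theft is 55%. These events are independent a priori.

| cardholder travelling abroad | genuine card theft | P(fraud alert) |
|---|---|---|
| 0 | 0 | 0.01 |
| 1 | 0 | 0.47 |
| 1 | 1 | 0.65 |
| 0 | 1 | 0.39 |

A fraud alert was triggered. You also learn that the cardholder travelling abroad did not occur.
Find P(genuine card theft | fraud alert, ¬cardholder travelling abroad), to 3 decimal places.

P(genuine card theft | fraud alert, ¬cardholder travelling abroad) ≈ 0.979

By total probability over both values of genuine card theft:
  P(fraud alert | ¬cardholder travelling abroad) = 0.01×0.45 + 0.39×0.55
        = 0.004500 + 0.214500 = 0.219000
The terms with genuine card theft present sum to 0.214500, so
  P(genuine card theft | fraud alert, ¬cardholder travelling abroad) = 0.214500 / 0.219000 ≈ 0.979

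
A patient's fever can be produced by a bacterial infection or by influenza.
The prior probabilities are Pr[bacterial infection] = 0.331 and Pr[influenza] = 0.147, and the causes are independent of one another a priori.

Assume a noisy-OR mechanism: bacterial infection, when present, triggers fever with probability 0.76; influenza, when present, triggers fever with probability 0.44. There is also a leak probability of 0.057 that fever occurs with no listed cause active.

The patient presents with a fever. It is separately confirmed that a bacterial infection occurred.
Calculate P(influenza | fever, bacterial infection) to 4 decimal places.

P(influenza | fever, bacterial infection) ≈ 0.1628

Under noisy-OR, P(fever | causes) = 1 − (1−0.057)·∏(1−qᵢ) over the active causes.
P(fever | bacterial infection) = 0.77368*0.853 + 0.873261*0.147 = 0.659949 + 0.128369 = 0.788318
The influenza-present share is 0.873261*0.147 = 0.128369.
P(influenza | fever, bacterial infection) = 0.128369 / 0.788318 ≈ 0.1628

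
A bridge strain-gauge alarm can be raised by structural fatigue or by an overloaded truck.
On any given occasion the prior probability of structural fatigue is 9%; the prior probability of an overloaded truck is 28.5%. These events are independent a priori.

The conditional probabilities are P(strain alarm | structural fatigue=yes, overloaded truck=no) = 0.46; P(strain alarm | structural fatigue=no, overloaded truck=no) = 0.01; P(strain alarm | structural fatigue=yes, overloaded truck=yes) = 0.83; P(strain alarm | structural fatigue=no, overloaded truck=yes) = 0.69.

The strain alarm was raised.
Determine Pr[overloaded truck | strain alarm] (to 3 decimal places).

Enumerate the 4 (structural fatigue, overloaded truck) configurations and weight by the priors:
  P(strain alarm) = 0.01*0.91*0.715 + 0.69*0.91*0.285 + 0.46*0.09*0.715 + 0.83*0.09*0.285
        = 0.006507 + 0.178951 + 0.029601 + 0.021289 = 0.236348
Keeping only the overloaded truck-present terms gives 0.200240, so
  P(overloaded truck | strain alarm) = 0.200240 / 0.236348 ≈ 0.847

Pr[overloaded truck | strain alarm] ≈ 0.847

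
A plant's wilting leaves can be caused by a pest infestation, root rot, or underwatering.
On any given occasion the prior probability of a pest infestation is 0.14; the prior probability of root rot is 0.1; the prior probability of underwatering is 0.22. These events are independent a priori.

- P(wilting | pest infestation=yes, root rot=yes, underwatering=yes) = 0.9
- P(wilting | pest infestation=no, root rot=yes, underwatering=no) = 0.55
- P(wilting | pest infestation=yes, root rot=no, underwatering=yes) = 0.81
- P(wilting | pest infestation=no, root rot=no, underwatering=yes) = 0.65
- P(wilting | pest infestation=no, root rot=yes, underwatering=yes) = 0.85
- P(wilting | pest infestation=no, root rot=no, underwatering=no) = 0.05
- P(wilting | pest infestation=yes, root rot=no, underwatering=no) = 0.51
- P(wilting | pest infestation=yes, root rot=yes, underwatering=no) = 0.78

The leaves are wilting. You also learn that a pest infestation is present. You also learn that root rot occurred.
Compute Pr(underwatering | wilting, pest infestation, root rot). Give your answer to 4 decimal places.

Pr(underwatering | wilting, pest infestation, root rot) ≈ 0.2455

Numerator (weight on configurations with underwatering): 0.9×0.22 = 0.198000
Denominator P(wilting | pest infestation, root rot): 0.78×0.78 + 0.9×0.22 = 0.806400
P(underwatering | wilting, pest infestation, root rot) = 0.198000/0.806400 ≈ 0.2455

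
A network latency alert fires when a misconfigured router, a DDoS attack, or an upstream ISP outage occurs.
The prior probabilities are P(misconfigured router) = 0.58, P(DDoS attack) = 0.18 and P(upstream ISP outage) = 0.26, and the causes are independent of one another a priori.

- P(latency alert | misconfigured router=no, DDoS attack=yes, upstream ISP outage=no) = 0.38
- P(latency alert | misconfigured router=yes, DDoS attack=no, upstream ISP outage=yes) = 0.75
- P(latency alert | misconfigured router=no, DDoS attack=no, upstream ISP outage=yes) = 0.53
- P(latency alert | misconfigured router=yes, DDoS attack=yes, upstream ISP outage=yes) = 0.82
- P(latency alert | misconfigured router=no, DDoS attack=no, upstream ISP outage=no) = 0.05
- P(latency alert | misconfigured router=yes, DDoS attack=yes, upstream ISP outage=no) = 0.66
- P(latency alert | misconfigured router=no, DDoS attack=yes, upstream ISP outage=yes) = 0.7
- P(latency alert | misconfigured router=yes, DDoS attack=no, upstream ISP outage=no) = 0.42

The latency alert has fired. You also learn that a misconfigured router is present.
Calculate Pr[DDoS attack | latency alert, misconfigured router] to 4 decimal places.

P(latency alert | misconfigured router) = 0.42*0.82*0.74 + 0.75*0.82*0.26 + 0.66*0.18*0.74 + 0.82*0.18*0.26 = 0.254856 + 0.159900 + 0.087912 + 0.038376 = 0.541044
Restricting to configurations with DDoS attack present: 0.087912 + 0.038376 = 0.126288.
So P(DDoS attack | latency alert, misconfigured router) = 0.126288/0.541044 ≈ 0.2334.

Pr[DDoS attack | latency alert, misconfigured router] ≈ 0.2334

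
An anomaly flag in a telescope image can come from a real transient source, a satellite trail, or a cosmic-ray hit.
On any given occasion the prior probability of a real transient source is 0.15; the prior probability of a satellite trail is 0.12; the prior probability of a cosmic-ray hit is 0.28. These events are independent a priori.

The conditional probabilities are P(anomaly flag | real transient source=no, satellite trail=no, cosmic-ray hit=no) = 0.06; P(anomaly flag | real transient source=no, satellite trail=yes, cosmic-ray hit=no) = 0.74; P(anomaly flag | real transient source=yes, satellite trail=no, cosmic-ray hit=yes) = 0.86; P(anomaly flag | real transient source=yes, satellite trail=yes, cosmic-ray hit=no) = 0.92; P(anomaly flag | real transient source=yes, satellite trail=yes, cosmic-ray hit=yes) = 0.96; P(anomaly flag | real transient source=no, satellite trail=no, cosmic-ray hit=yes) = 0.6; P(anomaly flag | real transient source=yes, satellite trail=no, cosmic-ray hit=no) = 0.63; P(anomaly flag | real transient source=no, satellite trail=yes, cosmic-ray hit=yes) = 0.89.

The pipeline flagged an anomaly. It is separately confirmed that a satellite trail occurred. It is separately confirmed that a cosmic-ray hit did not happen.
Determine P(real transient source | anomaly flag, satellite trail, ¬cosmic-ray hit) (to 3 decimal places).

P(anomaly flag | satellite trail, ¬cosmic-ray hit) = 0.74·0.85 + 0.92·0.15 = 0.629000 + 0.138000 = 0.767000
Of this, 0.138000 comes from 0.92·0.15 (the real transient source=true cases).
Hence the posterior is 0.138000/0.767000 ≈ 0.180.

P(real transient source | anomaly flag, satellite trail, ¬cosmic-ray hit) ≈ 0.180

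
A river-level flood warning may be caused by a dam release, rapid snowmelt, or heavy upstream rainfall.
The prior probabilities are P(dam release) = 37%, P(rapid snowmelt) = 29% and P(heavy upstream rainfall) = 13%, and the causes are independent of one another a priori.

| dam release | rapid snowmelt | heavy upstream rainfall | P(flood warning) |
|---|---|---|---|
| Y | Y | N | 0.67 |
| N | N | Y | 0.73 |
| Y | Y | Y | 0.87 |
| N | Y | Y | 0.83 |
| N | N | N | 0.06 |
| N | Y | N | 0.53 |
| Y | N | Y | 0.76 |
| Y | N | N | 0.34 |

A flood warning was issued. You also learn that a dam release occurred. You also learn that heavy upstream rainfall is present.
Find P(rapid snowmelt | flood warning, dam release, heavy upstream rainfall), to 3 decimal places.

P(flood warning | dam release, heavy upstream rainfall) = 0.76*0.71 + 0.87*0.29 = 0.539600 + 0.252300 = 0.791900
Of this, 0.252300 comes from 0.87*0.29 (the rapid snowmelt=true cases).
So P(rapid snowmelt | flood warning, dam release, heavy upstream rainfall) = 0.252300/0.791900 ≈ 0.319.

P(rapid snowmelt | flood warning, dam release, heavy upstream rainfall) ≈ 0.319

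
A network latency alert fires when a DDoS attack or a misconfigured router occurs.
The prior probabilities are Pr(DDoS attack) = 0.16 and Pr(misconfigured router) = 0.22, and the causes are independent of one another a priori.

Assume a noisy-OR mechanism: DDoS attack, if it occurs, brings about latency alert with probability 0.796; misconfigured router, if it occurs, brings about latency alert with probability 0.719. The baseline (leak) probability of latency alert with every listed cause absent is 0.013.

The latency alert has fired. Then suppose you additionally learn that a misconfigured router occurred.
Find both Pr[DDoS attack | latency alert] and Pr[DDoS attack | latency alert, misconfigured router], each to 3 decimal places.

Under noisy-OR, P(latency alert | causes) = 1 − (1−0.013)·∏(1−qᵢ) over the active causes.
Numerator (weight on configurations with DDoS attack): 0.099672 + 0.033208 = 0.132880
Normalizer over all consistent configurations: 0.013·0.84·0.78 + 0.722653·0.84·0.22 + 0.798652·0.16·0.78 + 0.943421·0.16·0.22 = 0.274944
P(DDoS attack | latency alert) = 0.132880/0.274944 ≈ 0.483

Now condition on the additional information:
Numerator (weight on configurations with DDoS attack): 0.943421·0.16 = 0.150947
Denominator P(latency alert | misconfigured router): 0.722653·0.84 + 0.943421·0.16 = 0.757976
P(DDoS attack | latency alert, misconfigured router) = 0.150947/0.757976 ≈ 0.199

Pr[DDoS attack | latency alert] ≈ 0.483; Pr[DDoS attack | latency alert, misconfigured router] ≈ 0.199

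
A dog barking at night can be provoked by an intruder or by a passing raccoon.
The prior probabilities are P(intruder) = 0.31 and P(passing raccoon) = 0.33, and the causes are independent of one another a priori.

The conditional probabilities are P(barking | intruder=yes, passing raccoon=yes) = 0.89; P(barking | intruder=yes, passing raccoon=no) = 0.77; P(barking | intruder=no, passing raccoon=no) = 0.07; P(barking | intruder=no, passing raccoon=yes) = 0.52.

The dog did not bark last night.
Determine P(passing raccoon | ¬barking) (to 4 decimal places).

P(¬barking) = 0.93·0.69·0.67 + 0.48·0.69·0.33 + 0.23·0.31·0.67 + 0.11·0.31·0.33 = 0.429939 + 0.109296 + 0.047771 + 0.011253 = 0.598259
The passing raccoon-present share is 0.109296 + 0.011253 = 0.120549.
Hence the posterior is 0.120549/0.598259 ≈ 0.2015.

P(passing raccoon | ¬barking) ≈ 0.2015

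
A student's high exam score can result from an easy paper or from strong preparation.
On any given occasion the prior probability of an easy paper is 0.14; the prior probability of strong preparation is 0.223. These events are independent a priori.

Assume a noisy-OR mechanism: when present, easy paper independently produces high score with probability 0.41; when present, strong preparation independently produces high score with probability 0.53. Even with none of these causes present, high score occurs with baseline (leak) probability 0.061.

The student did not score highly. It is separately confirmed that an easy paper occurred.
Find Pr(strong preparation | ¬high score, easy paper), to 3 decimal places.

Under noisy-OR, P(high score | causes) = 1 − (1−0.061)·∏(1−qᵢ) over the active causes.
For the numerator, keep only strong preparation=true terms: 0.260385×0.223 = 0.058066
Denominator P(¬high score | easy paper): 0.55401×0.777 + 0.260385×0.223 = 0.488532
P(strong preparation | ¬high score, easy paper) = 0.058066/0.488532 ≈ 0.119

Pr(strong preparation | ¬high score, easy paper) ≈ 0.119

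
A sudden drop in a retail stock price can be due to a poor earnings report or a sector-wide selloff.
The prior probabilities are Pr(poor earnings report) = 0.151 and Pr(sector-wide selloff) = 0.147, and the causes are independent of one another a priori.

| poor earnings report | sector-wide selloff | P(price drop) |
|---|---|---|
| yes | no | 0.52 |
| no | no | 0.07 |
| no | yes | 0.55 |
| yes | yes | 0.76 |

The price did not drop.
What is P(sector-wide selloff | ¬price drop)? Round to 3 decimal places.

P(sector-wide selloff | ¬price drop) ≈ 0.077

Weight on sector-wide selloff=true, given the evidence: 0.056161 + 0.005327 = 0.061488
Normalizer over all consistent configurations: 0.93×0.849×0.853 + 0.45×0.849×0.147 + 0.48×0.151×0.853 + 0.24×0.151×0.147 = 0.796816
Posterior = 0.061488 / 0.796816 ≈ 0.077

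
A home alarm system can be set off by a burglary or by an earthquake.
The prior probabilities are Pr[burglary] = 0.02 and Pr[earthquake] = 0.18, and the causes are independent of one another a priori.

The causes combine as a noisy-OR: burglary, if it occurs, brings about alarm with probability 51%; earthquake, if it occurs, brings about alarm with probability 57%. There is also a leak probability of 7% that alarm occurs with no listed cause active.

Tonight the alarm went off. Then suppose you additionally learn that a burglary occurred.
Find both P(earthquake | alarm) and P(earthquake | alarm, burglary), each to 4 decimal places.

Under noisy-OR, P(alarm | causes) = 1 − (1−0.07)·∏(1−qᵢ) over the active causes.
Weight on earthquake=true, given the evidence: 0.105858 + 0.002895 = 0.108753
Normalizer over all consistent configurations: 0.07*0.98*0.82 + 0.6001*0.98*0.18 + 0.5443*0.02*0.82 + 0.804049*0.02*0.18 = 0.173932
P(earthquake | alarm) = 0.108753/0.173932 ≈ 0.6253

Now condition on the additional information:
Numerator (weight on configurations with earthquake): 0.804049×0.18 = 0.144729
The normalizing constant is 0.5443×0.82 + 0.804049×0.18 = 0.591055
Posterior = 0.144729 / 0.591055 ≈ 0.2449

P(earthquake | alarm) ≈ 0.6253; P(earthquake | alarm, burglary) ≈ 0.2449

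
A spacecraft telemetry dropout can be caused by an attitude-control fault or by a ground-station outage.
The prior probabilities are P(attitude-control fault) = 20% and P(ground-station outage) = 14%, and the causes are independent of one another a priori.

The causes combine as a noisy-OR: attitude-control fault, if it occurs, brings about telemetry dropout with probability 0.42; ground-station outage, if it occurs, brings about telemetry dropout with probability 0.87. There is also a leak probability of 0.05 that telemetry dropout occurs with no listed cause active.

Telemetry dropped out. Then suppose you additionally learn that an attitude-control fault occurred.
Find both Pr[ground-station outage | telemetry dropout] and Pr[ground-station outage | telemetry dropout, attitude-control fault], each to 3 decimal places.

Pr[ground-station outage | telemetry dropout] ≈ 0.527; Pr[ground-station outage | telemetry dropout, attitude-control fault] ≈ 0.252

Under noisy-OR, P(telemetry dropout | causes) = 1 − (1−0.05)·∏(1−qᵢ) over the active causes.
For the numerator, keep only ground-station outage=true terms: 0.098168 + 0.025994 = 0.124162
Denominator P(telemetry dropout): 0.05·0.8·0.86 + 0.8765·0.8·0.14 + 0.449·0.2·0.86 + 0.92837·0.2·0.14 = 0.235790
P(ground-station outage | telemetry dropout) = 0.124162/0.235790 ≈ 0.527

Now also conditioning on attitude-control fault=true:
Numerator (weight on configurations with ground-station outage): 0.92837*0.14 = 0.129972
Denominator P(telemetry dropout | attitude-control fault): 0.449*0.86 + 0.92837*0.14 = 0.516112
P(ground-station outage | telemetry dropout, attitude-control fault) = 0.129972/0.516112 ≈ 0.252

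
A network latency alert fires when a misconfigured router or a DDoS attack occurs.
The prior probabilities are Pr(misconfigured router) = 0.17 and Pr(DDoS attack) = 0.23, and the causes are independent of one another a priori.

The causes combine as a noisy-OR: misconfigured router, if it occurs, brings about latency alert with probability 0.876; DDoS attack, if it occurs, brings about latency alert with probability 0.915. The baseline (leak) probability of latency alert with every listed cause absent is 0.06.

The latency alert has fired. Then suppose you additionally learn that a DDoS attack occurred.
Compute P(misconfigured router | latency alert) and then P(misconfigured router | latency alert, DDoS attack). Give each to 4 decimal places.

Under noisy-OR, P(latency alert | causes) = 1 − (1−0.06)·∏(1−qᵢ) over the active causes.
Weight on misconfigured router=true, given the evidence: 0.115642 + 0.038713 = 0.154355
Normalizer over all consistent configurations: 0.06·0.83·0.77 + 0.9201·0.83·0.23 + 0.88344·0.17·0.77 + 0.990092·0.17·0.23 = 0.368348
Posterior = 0.154355 / 0.368348 ≈ 0.4190

Now condition on the additional information:
Weight on misconfigured router=true, given the evidence: 0.990092×0.17 = 0.168316
The normalizing constant is 0.9201×0.83 + 0.990092×0.17 = 0.931999
Posterior = 0.168316 / 0.931999 ≈ 0.1806

P(misconfigured router | latency alert) ≈ 0.4190; P(misconfigured router | latency alert, DDoS attack) ≈ 0.1806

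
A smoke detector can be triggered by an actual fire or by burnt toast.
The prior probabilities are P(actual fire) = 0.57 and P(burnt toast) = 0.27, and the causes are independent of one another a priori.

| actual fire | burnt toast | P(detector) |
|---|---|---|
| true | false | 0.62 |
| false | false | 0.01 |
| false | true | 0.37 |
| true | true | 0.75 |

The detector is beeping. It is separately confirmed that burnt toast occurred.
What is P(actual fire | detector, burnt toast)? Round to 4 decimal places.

For the numerator, keep only actual fire=true terms: 0.75·0.57 = 0.427500
Normalizer over all consistent configurations: 0.37·0.43 + 0.75·0.57 = 0.586600
P(actual fire | detector, burnt toast) = 0.427500/0.586600 ≈ 0.7288

P(actual fire | detector, burnt toast) ≈ 0.7288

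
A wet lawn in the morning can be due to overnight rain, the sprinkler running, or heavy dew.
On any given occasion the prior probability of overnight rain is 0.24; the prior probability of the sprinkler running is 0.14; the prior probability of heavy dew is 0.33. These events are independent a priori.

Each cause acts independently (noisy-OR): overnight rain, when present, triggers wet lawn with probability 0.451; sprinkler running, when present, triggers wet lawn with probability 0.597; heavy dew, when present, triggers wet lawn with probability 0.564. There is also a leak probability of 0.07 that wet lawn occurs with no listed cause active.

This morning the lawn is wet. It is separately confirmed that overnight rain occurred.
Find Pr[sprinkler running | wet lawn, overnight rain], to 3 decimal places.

Under noisy-OR, P(wet lawn | causes) = 1 − (1−0.07)·∏(1−qᵢ) over the active causes.
P(wet lawn | overnight rain) = 0.48943·0.86·0.67 + 0.777391·0.86·0.33 + 0.79424·0.14·0.67 + 0.910289·0.14·0.33 = 0.282010 + 0.220624 + 0.074500 + 0.042055 = 0.619189
Of this, 0.116555 comes from 0.074500 + 0.042055 (the sprinkler running=true cases).
Hence the posterior is 0.116555/0.619189 ≈ 0.188.

Pr[sprinkler running | wet lawn, overnight rain] ≈ 0.188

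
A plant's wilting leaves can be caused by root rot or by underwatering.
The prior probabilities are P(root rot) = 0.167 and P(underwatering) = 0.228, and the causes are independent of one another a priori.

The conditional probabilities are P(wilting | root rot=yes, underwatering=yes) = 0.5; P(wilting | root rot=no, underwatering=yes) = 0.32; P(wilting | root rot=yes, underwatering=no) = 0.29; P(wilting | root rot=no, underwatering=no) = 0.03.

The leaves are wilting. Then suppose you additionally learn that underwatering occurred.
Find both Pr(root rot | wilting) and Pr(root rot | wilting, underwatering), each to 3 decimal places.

Pr(root rot | wilting) ≈ 0.413; Pr(root rot | wilting, underwatering) ≈ 0.239

P(wilting) = 0.03×0.833×0.772 + 0.32×0.833×0.228 + 0.29×0.167×0.772 + 0.5×0.167×0.228 = 0.019292 + 0.060776 + 0.037388 + 0.019038 = 0.136494
Of this, 0.056426 comes from 0.037388 + 0.019038 (the root rot=true cases).
P(root rot | wilting) = 0.056426 / 0.136494 ≈ 0.413

With the extra evidence:
Weight on root rot=true, given the evidence: 0.5×0.167 = 0.083500
Denominator P(wilting | underwatering): 0.32×0.833 + 0.5×0.167 = 0.350060
P(root rot | wilting, underwatering) = 0.083500/0.350060 ≈ 0.239
This is intercausal reasoning (explaining away): once underwatering accounts for the wilting, root rot becomes less likely.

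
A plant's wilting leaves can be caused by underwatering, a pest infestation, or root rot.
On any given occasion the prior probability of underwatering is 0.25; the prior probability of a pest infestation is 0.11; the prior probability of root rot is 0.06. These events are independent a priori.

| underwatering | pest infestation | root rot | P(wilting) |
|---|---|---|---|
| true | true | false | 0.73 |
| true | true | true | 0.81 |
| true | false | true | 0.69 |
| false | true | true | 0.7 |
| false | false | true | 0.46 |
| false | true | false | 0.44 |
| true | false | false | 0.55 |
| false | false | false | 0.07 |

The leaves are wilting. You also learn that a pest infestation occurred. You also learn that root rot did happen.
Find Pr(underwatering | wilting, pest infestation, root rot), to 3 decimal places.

Pr(underwatering | wilting, pest infestation, root rot) ≈ 0.278

By total probability over both values of underwatering:
  P(wilting | pest infestation, root rot) = 0.7*0.75 + 0.81*0.25
        = 0.525000 + 0.202500 = 0.727500
Configurations with underwatering contribute 0.202500, so
  P(underwatering | wilting, pest infestation, root rot) = 0.202500 / 0.727500 ≈ 0.278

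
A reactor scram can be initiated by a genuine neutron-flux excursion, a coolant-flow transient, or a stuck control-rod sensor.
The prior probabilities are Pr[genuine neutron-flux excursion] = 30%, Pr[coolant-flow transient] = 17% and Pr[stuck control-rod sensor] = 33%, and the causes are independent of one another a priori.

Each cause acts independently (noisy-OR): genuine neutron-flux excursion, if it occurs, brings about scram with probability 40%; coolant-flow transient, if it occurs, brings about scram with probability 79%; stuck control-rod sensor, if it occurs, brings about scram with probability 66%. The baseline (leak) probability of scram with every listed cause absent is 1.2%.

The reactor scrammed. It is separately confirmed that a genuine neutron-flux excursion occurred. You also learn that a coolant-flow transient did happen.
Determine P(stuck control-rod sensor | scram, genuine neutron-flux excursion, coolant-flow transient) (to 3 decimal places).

Under noisy-OR, P(scram | causes) = 1 − (1−0.012)·∏(1−qᵢ) over the active causes.
Enumerate both values of stuck control-rod sensor and weight by the priors:
  P(scram | genuine neutron-flux excursion, coolant-flow transient) = 0.875512·0.67 + 0.957674·0.33
        = 0.586593 + 0.316032 = 0.902625
The terms with stuck control-rod sensor present sum to 0.316032, so
  P(stuck control-rod sensor | scram, genuine neutron-flux excursion, coolant-flow transient) = 0.316032 / 0.902625 ≈ 0.350

P(stuck control-rod sensor | scram, genuine neutron-flux excursion, coolant-flow transient) ≈ 0.350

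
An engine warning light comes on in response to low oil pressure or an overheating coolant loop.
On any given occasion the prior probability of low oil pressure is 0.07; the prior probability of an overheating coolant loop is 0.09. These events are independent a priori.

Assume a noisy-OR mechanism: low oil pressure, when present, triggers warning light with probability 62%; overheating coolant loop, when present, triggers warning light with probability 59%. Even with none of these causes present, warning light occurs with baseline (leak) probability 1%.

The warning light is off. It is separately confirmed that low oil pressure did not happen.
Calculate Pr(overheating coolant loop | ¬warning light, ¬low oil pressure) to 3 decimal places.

Under noisy-OR, P(warning light | causes) = 1 − (1−0.01)·∏(1−qᵢ) over the active causes.
Enumerate both values of overheating coolant loop and weight by the priors:
  P(¬warning light | ¬low oil pressure) = 0.99×0.91 + 0.4059×0.09
        = 0.900900 + 0.036531 = 0.937431
Configurations with overheating coolant loop contribute 0.036531, so
  P(overheating coolant loop | ¬warning light, ¬low oil pressure) = 0.036531 / 0.937431 ≈ 0.039

Pr(overheating coolant loop | ¬warning light, ¬low oil pressure) ≈ 0.039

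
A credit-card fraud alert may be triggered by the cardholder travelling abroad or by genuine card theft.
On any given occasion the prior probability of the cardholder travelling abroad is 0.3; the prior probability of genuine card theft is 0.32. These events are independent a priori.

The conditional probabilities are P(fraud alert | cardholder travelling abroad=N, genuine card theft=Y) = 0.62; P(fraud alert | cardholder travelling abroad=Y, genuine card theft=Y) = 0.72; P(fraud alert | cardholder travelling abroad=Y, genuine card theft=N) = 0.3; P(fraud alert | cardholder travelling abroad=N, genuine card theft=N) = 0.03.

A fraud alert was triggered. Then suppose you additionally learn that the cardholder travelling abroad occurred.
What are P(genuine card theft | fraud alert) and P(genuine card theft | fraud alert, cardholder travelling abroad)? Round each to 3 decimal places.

P(genuine card theft | fraud alert) ≈ 0.734; P(genuine card theft | fraud alert, cardholder travelling abroad) ≈ 0.530

Weight on genuine card theft=true, given the evidence: 0.138880 + 0.069120 = 0.208000
Denominator P(fraud alert): 0.03*0.7*0.68 + 0.62*0.7*0.32 + 0.3*0.3*0.68 + 0.72*0.3*0.32 = 0.283480
P(genuine card theft | fraud alert) = 0.208000/0.283480 ≈ 0.734

With the extra evidence:
Enumerate both values of genuine card theft and weight by the priors:
  P(fraud alert | cardholder travelling abroad) = 0.3*0.68 + 0.72*0.32
        = 0.204000 + 0.230400 = 0.434400
Configurations with genuine card theft contribute 0.230400, so
  P(genuine card theft | fraud alert, cardholder travelling abroad) = 0.230400 / 0.434400 ≈ 0.530
Conditioning on cardholder travelling abroad lowers the posterior on genuine card theft: the classic explaining-away effect in a common-effect structure.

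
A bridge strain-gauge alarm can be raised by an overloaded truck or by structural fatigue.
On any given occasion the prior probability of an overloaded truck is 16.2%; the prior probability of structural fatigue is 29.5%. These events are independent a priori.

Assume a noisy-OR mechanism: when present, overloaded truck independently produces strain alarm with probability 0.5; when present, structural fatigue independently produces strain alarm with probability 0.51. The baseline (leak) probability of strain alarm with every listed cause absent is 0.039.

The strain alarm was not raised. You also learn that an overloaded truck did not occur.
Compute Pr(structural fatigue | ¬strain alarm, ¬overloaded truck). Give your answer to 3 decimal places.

Pr(structural fatigue | ¬strain alarm, ¬overloaded truck) ≈ 0.170

Under noisy-OR, P(strain alarm | causes) = 1 − (1−0.039)·∏(1−qᵢ) over the active causes.
Enumerate both values of structural fatigue and weight by the priors:
  P(¬strain alarm | ¬overloaded truck) = 0.961*0.705 + 0.47089*0.295
        = 0.677505 + 0.138913 = 0.816418
Keeping only the structural fatigue-present terms gives 0.138913, so
  P(structural fatigue | ¬strain alarm, ¬overloaded truck) = 0.138913 / 0.816418 ≈ 0.170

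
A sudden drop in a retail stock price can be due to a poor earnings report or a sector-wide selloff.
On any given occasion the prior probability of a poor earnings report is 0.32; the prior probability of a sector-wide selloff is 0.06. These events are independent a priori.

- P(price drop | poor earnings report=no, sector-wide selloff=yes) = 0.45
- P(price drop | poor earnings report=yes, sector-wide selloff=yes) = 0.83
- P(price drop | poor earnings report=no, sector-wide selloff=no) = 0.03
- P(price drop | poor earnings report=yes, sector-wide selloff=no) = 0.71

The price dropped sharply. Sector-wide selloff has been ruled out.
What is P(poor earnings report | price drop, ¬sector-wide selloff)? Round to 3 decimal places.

P(poor earnings report | price drop, ¬sector-wide selloff) ≈ 0.918

P(price drop | ¬sector-wide selloff) = 0.03*0.68 + 0.71*0.32 = 0.020400 + 0.227200 = 0.247600
The poor earnings report-present share is 0.71*0.32 = 0.227200.
Hence the posterior is 0.227200/0.247600 ≈ 0.918.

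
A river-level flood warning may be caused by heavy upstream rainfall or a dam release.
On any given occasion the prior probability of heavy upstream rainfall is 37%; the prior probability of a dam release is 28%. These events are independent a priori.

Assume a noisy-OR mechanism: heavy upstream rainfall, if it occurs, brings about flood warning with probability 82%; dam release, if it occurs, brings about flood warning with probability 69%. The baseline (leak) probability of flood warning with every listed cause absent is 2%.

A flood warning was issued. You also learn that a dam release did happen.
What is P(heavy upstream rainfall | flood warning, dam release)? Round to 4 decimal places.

Under noisy-OR, P(flood warning | causes) = 1 − (1−0.02)·∏(1−qᵢ) over the active causes.
Enumerate both values of heavy upstream rainfall and weight by the priors:
  P(flood warning | dam release) = 0.6962·0.63 + 0.945316·0.37
        = 0.438606 + 0.349767 = 0.788373
Configurations with heavy upstream rainfall contribute 0.349767, so
  P(heavy upstream rainfall | flood warning, dam release) = 0.349767 / 0.788373 ≈ 0.4437

P(heavy upstream rainfall | flood warning, dam release) ≈ 0.4437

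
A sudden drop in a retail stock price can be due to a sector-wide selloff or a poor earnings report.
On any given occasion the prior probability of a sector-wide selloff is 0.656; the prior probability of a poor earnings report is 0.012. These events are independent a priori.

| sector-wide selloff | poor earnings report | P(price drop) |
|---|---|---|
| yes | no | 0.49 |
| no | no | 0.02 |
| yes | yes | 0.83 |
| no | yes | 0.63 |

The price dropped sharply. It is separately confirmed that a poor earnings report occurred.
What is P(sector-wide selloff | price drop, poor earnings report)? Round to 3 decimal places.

For the numerator, keep only sector-wide selloff=true terms: 0.83*0.656 = 0.544480
Normalizer over all consistent configurations: 0.63*0.344 + 0.83*0.656 = 0.761200
Posterior = 0.544480 / 0.761200 ≈ 0.715

P(sector-wide selloff | price drop, poor earnings report) ≈ 0.715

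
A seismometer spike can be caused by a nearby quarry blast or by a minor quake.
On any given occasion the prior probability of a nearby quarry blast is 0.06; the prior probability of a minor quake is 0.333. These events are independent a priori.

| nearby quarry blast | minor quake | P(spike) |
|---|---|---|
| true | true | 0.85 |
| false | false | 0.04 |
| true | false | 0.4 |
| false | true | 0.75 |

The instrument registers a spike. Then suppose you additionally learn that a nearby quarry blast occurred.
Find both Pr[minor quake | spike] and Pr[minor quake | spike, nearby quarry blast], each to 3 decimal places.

Pr[minor quake | spike] ≈ 0.860; Pr[minor quake | spike, nearby quarry blast] ≈ 0.515

Numerator (weight on configurations with minor quake): 0.234765 + 0.016983 = 0.251748
Denominator P(spike): 0.04×0.94×0.667 + 0.75×0.94×0.333 + 0.4×0.06×0.667 + 0.85×0.06×0.333 = 0.292835
P(minor quake | spike) = 0.251748/0.292835 ≈ 0.860

Now condition on the additional information:
P(spike | nearby quarry blast) = 0.4*0.667 + 0.85*0.333 = 0.266800 + 0.283050 = 0.549850
Restricting to configurations with minor quake present: 0.85*0.333 = 0.283050.
Hence the posterior is 0.283050/0.549850 ≈ 0.515.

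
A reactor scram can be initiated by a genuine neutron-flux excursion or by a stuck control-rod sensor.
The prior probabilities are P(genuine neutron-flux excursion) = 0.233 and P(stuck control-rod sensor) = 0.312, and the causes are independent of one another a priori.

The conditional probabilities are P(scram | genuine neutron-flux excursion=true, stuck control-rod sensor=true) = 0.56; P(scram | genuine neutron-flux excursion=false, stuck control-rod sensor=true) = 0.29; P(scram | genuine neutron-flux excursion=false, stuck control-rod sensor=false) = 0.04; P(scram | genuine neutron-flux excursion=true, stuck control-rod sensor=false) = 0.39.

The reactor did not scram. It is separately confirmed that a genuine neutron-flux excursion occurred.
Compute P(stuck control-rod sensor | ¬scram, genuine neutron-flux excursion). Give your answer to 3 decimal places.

P(stuck control-rod sensor | ¬scram, genuine neutron-flux excursion) ≈ 0.246

P(¬scram | genuine neutron-flux excursion) = 0.61·0.688 + 0.44·0.312 = 0.419680 + 0.137280 = 0.556960
Restricting to configurations with stuck control-rod sensor present: 0.44·0.312 = 0.137280.
So P(stuck control-rod sensor | ¬scram, genuine neutron-flux excursion) = 0.137280/0.556960 ≈ 0.246.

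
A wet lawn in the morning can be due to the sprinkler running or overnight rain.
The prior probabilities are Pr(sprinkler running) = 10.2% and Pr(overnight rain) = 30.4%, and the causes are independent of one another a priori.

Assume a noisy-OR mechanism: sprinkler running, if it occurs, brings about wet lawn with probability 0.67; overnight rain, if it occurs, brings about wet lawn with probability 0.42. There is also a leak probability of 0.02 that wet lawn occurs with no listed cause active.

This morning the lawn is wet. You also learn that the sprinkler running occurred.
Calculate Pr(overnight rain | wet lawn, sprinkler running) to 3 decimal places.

Under noisy-OR, P(wet lawn | causes) = 1 − (1−0.02)·∏(1−qᵢ) over the active causes.
For the numerator, keep only overnight rain=true terms: 0.812428*0.304 = 0.246978
The normalizing constant is 0.6766*0.696 + 0.812428*0.304 = 0.717892
Posterior = 0.246978 / 0.717892 ≈ 0.344

Pr(overnight rain | wet lawn, sprinkler running) ≈ 0.344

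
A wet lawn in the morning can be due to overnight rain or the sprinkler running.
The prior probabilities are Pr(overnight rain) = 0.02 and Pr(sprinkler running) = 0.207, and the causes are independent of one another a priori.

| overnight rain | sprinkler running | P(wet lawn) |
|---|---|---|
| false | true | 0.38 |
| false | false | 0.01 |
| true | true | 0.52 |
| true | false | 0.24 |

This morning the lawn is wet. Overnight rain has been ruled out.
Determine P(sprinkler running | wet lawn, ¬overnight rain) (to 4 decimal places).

P(sprinkler running | wet lawn, ¬overnight rain) ≈ 0.9084

Numerator (weight on configurations with sprinkler running): 0.38·0.207 = 0.078660
Normalizer over all consistent configurations: 0.01·0.793 + 0.38·0.207 = 0.086590
P(sprinkler running | wet lawn, ¬overnight rain) = 0.078660/0.086590 ≈ 0.9084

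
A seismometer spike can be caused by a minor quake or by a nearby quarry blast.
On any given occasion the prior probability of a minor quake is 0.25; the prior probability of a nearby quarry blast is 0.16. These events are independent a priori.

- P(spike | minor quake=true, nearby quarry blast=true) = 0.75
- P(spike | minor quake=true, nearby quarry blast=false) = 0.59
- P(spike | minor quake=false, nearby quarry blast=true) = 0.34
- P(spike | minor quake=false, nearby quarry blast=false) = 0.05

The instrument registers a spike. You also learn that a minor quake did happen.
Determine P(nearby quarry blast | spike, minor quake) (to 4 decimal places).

Enumerate both values of nearby quarry blast and weight by the priors:
  P(spike | minor quake) = 0.59×0.84 + 0.75×0.16
        = 0.495600 + 0.120000 = 0.615600
Keeping only the nearby quarry blast-present terms gives 0.120000, so
  P(nearby quarry blast | spike, minor quake) = 0.120000 / 0.615600 ≈ 0.1949

P(nearby quarry blast | spike, minor quake) ≈ 0.1949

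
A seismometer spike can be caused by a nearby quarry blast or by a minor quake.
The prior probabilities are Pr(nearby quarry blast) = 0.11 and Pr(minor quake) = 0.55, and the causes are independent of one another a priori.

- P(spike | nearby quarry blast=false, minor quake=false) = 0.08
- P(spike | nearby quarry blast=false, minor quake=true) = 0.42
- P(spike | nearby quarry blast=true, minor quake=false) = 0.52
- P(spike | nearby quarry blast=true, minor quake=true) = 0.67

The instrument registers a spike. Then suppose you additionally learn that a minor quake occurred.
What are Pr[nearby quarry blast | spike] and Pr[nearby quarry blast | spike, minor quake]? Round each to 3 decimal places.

Pr[nearby quarry blast | spike] ≈ 0.218; Pr[nearby quarry blast | spike, minor quake] ≈ 0.165

Enumerate the 4 (nearby quarry blast, minor quake) configurations and weight by the priors:
  P(spike) = 0.08*0.89*0.45 + 0.42*0.89*0.55 + 0.52*0.11*0.45 + 0.67*0.11*0.55
        = 0.032040 + 0.205590 + 0.025740 + 0.040535 = 0.303905
Keeping only the nearby quarry blast-present terms gives 0.066275, so
  P(nearby quarry blast | spike) = 0.066275 / 0.303905 ≈ 0.218

Now also conditioning on minor quake=true:
P(spike | minor quake) = 0.42·0.89 + 0.67·0.11 = 0.373800 + 0.073700 = 0.447500
Of this, 0.073700 comes from 0.67·0.11 (the nearby quarry blast=true cases).
P(nearby quarry blast | spike, minor quake) = 0.073700 / 0.447500 ≈ 0.165
— minor quake explains away the evidence for nearby quarry blast.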